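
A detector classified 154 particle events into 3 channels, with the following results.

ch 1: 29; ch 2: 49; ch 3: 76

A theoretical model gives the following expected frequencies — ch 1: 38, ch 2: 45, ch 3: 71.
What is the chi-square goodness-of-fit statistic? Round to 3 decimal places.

2.839

ch 1: (29 − 38)²/38 = 81/38 = 2.1316
ch 2: (49 − 45)²/45 = 16/45 = 0.3556
ch 3: (76 − 71)²/71 = 25/71 = 0.3521
Sum = 2.839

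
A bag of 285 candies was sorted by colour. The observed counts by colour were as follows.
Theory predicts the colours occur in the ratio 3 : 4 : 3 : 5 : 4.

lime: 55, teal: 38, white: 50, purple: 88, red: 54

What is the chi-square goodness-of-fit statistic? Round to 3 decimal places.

13.698

Ratio total = 19. Expected counts: 285×3/19 = 45, 285×4/19 = 60, 285×3/19 = 45, 285×5/19 = 75, 285×4/19 = 60.
cat         O        E   (O−E)²/E
lime       55       45     2.2222
teal       38       60     8.0667
white      50       45     0.5556
purple     88       75     2.2533
red        54       60     0.6000
Sum = 13.698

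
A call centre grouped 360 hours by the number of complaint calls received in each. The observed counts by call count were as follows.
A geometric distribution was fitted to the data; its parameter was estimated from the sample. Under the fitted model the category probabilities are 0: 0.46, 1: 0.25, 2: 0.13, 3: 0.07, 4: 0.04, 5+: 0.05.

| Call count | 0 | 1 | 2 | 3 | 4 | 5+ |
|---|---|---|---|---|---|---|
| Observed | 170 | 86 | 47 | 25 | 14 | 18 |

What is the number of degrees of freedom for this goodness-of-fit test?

4

There are k = 6 categories and 1 parameter estimated from the data, so df = 6 − 1 − 1 = 4.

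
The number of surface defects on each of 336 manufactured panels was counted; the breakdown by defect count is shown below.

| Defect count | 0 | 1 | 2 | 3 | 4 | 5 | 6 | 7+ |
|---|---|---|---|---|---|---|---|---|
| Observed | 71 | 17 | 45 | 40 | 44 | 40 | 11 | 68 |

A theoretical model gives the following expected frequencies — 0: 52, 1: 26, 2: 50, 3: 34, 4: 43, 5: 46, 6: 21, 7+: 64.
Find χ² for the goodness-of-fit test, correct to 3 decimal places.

cat         O        E   (O−E)²/E
0          71       52     6.9423
1          17       26     3.1154
2          45       50     0.5000
3          40       34     1.0588
4          44       43     0.0233
5          40       46     0.7826
6          11       21     4.7619
7+         68       64     0.2500
Sum = 17.434

17.434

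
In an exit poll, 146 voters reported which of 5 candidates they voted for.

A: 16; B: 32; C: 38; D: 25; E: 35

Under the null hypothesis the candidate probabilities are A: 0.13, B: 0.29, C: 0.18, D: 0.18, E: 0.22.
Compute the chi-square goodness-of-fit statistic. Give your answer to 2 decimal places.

8.54

Expected counts E_i = n·p_i: 146×0.13 = 18.98, 146×0.29 = 42.34, 146×0.18 = 26.28, 146×0.18 = 26.28, 146×0.22 = 32.12.
χ² = (16−18.98)²/18.98 + (32−42.34)²/42.34 + (38−26.28)²/26.28 + (25−26.28)²/26.28 + (35−32.12)²/32.12
   = 0.468 + 2.525 + 5.227 + 0.062 + 0.258
Sum = 8.54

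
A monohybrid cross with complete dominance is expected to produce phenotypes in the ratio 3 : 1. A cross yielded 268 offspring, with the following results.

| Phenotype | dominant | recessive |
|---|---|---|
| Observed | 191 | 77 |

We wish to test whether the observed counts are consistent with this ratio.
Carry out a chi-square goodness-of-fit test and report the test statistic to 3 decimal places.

1.990

Ratio total = 4. Expected counts: 268×3/4 = 201, 268×1/4 = 67.
dominant: (191 − 201)²/201 = 100/201 = 0.4975
recessive: (77 − 67)²/67 = 100/67 = 1.4925
Sum = 1.990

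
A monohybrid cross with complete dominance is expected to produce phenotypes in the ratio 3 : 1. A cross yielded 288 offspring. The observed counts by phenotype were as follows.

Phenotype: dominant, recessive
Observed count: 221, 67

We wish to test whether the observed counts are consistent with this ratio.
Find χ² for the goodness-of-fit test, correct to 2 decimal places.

Ratio total = 4. Expected counts: 288×3/4 = 216, 288×1/4 = 72.
χ² = (221−216)²/216 + (67−72)²/72
   = 0.116 + 0.347
Sum = 0.46

0.46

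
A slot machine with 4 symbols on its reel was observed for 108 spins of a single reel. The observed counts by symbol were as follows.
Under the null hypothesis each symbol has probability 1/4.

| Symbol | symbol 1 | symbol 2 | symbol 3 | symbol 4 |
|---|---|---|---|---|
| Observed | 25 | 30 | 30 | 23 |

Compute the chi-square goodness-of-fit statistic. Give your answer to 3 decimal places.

1.407

Under H₀ each category has probability 1/4, so each expected count is 108/4 = 27.
χ² = (25−27)²/27 + (30−27)²/27 + (30−27)²/27 + (23−27)²/27
   = 0.1481 + 0.3333 + 0.3333 + 0.5926
Sum = 1.407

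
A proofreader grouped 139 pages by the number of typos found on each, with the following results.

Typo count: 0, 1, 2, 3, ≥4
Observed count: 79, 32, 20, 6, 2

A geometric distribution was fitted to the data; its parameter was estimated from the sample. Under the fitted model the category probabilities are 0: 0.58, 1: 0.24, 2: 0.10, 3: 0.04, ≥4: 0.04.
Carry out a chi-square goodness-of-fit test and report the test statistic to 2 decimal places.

Expected counts E_i = n·p_i: 139×0.58 = 80.62, 139×0.24 = 33.36, 139×0.10 = 13.9, 139×0.04 = 5.56, 139×0.04 = 5.56.
cat         O        E   (O−E)²/E
0          79    80.62      0.033
1          32    33.36      0.055
2          20     13.9      2.677
3           6     5.56      0.035
≥4          2     5.56      2.279
Sum = 5.08

5.08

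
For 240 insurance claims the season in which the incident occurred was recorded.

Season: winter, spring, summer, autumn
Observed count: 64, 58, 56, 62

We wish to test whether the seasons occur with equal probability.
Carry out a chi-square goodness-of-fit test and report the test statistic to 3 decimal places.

Expected count for each of the 4 categories: 240/4 = 60.
winter: (64 − 60)²/60 = 16/60 = 0.2667
spring: (58 − 60)²/60 = 4/60 = 0.0667
summer: (56 − 60)²/60 = 16/60 = 0.2667
autumn: (62 − 60)²/60 = 4/60 = 0.0667
Sum = 0.667

0.667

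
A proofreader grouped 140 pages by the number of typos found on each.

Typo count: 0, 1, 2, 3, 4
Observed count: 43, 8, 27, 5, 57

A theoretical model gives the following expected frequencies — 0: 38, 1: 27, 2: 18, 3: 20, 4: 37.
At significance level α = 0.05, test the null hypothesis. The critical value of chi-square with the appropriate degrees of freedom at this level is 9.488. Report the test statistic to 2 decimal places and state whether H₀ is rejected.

40.59; reject

χ² = (43−38)²/38 + (8−27)²/27 + (27−18)²/18 + (5−20)²/20 + (57−37)²/37
   = 0.658 + 13.370 + 4.500 + 11.250 + 10.811
Sum = 40.59
df = 4. Since 40.59 > 9.488, we reject H₀.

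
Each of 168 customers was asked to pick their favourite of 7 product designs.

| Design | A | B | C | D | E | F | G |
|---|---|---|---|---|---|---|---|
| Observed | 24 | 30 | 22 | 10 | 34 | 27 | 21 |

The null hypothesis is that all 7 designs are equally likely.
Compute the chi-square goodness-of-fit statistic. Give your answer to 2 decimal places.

14.75

Expected count for each of the 7 categories: 168/7 = 24.
cat         O        E   (O−E)²/E
A          24       24      0.000
B          30       24      1.500
C          22       24      0.167
D          10       24      8.167
E          34       24      4.167
F          27       24      0.375
G          21       24      0.375
Sum = 14.75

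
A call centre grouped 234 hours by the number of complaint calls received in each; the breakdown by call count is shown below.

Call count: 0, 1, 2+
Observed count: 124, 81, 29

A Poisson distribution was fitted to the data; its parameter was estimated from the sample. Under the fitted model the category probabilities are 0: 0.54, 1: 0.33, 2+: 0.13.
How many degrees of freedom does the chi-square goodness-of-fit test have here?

There are k = 3 categories and 1 parameter estimated from the data, so df = 3 − 1 − 1 = 1.

1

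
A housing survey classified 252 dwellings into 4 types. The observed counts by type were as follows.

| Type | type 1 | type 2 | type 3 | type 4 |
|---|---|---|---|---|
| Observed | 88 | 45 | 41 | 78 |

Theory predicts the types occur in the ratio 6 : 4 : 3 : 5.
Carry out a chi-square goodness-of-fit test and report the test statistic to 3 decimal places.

3.289

Ratio total = 18. Expected counts: 252×6/18 = 84, 252×4/18 = 56, 252×3/18 = 42, 252×5/18 = 70.
cat         O        E   (O−E)²/E
type 1     88       84     0.1905
type 2     45       56     2.1607
type 3     41       42     0.0238
type 4     78       70     0.9143
Sum = 3.289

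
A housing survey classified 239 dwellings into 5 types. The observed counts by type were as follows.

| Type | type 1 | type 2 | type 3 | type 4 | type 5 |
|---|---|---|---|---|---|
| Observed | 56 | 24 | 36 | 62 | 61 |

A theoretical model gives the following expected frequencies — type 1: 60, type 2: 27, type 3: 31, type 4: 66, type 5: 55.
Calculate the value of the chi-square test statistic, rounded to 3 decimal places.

χ² = (56−60)²/60 + (24−27)²/27 + (36−31)²/31 + (62−66)²/66 + (61−55)²/55
   = 0.2667 + 0.3333 + 0.8065 + 0.2424 + 0.6545
Sum = 2.303

2.303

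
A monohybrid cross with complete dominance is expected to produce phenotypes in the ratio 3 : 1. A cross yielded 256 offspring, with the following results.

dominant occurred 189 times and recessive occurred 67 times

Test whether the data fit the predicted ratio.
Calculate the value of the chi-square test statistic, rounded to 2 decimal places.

Ratio total = 4. Expected counts: 256×3/4 = 192, 256×1/4 = 64.
χ² = (189−192)²/192 + (67−64)²/64
   = 0.047 + 0.141
Sum = 0.19

0.19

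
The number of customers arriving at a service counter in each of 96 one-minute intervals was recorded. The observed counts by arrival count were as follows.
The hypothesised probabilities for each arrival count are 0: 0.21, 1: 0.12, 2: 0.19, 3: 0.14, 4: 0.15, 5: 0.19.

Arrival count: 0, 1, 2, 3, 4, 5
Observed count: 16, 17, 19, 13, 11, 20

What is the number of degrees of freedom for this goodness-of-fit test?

5

There are k = 6 categories and no parameters were estimated from the data, so df = 6 − 1 = 5.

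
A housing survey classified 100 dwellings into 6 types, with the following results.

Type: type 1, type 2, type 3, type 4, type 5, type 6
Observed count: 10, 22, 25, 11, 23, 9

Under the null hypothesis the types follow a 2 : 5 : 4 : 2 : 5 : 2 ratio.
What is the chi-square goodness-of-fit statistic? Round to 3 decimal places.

1.970

Ratio total = 20. Expected counts: 100×2/20 = 10, 100×5/20 = 25, 100×4/20 = 20, 100×2/20 = 10, 100×5/20 = 25, 100×2/20 = 10.
χ² = (10−10)²/10 + (22−25)²/25 + (25−20)²/20 + (11−10)²/10 + (23−25)²/25 + (9−10)²/10
   = 0.0000 + 0.3600 + 1.2500 + 0.1000 + 0.1600 + 0.1000
Sum = 1.970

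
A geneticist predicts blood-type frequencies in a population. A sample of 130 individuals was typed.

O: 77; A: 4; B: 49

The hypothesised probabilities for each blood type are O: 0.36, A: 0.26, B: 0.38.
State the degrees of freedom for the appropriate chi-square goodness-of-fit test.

There are k = 3 categories and no parameters were estimated from the data, so df = 3 − 1 = 2.

2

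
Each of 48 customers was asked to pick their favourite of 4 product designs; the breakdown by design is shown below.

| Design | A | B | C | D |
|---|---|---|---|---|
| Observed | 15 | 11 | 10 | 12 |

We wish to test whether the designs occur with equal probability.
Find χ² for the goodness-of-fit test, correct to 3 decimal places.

Under H₀ each category has probability 1/4, so each expected count is 48/4 = 12.
cat         O        E   (O−E)²/E
A          15       12     0.7500
B          11       12     0.0833
C          10       12     0.3333
D          12       12     0.0000
Sum = 1.167

1.167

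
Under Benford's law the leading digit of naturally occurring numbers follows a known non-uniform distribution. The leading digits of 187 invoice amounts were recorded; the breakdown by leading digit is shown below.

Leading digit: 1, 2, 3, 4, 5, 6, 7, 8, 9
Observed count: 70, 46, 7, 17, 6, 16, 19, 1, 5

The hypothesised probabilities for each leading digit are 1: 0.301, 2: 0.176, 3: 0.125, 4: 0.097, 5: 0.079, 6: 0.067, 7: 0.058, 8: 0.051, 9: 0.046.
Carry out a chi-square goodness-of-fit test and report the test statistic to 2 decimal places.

41.54

Expected counts E_i = n·p_i: 187×0.301 = 56.287, 187×0.176 = 32.912, 187×0.125 = 23.375, 187×0.097 = 18.139, 187×0.079 = 14.773, 187×0.067 = 12.529, 187×0.058 = 10.846, 187×0.051 = 9.537, 187×0.046 = 8.602.
cat         O        E   (O−E)²/E
1          70   56.287      3.341
2          46   32.912      5.205
3           7   23.375     11.471
4          17   18.139      0.072
5           6   14.773      5.210
6          16   12.529      0.962
7          19   10.846      6.130
8           1    9.537      7.642
9           5    8.602      1.508
Sum = 41.54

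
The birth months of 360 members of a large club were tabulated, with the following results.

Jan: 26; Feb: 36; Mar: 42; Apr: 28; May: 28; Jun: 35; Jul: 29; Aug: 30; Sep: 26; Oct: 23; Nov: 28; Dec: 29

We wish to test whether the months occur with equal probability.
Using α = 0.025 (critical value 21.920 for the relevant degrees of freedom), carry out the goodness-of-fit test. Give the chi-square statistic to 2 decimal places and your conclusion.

Expected count for each of the 12 categories: 360/12 = 30.
Jan: (26 − 30)²/30 = 16/30 = 0.533
Feb: (36 − 30)²/30 = 36/30 = 1.200
Mar: (42 − 30)²/30 = 144/30 = 4.800
Apr: (28 − 30)²/30 = 4/30 = 0.133
May: (28 − 30)²/30 = 4/30 = 0.133
Jun: (35 − 30)²/30 = 25/30 = 0.833
Jul: (29 − 30)²/30 = 1/30 = 0.033
Aug: (30 − 30)²/30 = 0/30 = 0.000
Sep: (26 − 30)²/30 = 16/30 = 0.533
Oct: (23 − 30)²/30 = 49/30 = 1.633
Nov: (28 − 30)²/30 = 4/30 = 0.133
Dec: (29 − 30)²/30 = 1/30 = 0.033
Sum = 10.00
df = 11. Since 10.00 < 21.920, we do not reject H₀.

10.00; do not reject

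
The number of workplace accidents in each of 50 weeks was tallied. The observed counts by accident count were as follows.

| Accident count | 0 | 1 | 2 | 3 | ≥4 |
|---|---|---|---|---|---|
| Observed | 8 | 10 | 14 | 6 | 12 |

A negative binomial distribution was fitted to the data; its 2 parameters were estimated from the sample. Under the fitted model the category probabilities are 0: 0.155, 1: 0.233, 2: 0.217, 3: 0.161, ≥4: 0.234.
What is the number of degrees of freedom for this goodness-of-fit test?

There are k = 5 categories and 2 parameters estimated from the data, so df = 5 − 1 − 2 = 2.

2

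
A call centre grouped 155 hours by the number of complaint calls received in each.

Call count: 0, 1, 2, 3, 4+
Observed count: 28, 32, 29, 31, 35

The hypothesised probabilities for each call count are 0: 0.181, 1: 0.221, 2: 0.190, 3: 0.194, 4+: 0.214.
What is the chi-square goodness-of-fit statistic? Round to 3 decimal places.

0.285

Expected counts E_i = n·p_i: 155×0.181 = 28.055, 155×0.221 = 34.255, 155×0.190 = 29.45, 155×0.194 = 30.07, 155×0.214 = 33.17.
χ² = (28−28.055)²/28.055 + (32−34.255)²/34.255 + (29−29.45)²/29.45 + (31−30.07)²/30.07 + (35−33.17)²/33.17
   = 0.0001 + 0.1484 + 0.0069 + 0.0288 + 0.1010
Sum = 0.285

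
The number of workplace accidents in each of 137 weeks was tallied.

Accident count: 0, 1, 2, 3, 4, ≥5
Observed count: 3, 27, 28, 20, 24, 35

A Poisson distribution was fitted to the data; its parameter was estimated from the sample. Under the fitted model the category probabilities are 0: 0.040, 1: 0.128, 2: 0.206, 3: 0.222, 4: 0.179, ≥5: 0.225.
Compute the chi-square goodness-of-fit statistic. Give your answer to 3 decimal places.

Expected counts E_i = n·p_i: 137×0.040 = 5.48, 137×0.128 = 17.536, 137×0.206 = 28.222, 137×0.222 = 30.414, 137×0.179 = 24.523, 137×0.225 = 30.825.
0: (3 − 5.48)²/5.48 = 6.1504/5.48 = 1.1223
1: (27 − 17.536)²/17.536 = 89.567296/17.536 = 5.1076
2: (28 − 28.222)²/28.222 = 0.049284/28.222 = 0.0017
3: (20 − 30.414)²/30.414 = 108.451396/30.414 = 3.5658
4: (24 − 24.523)²/24.523 = 0.273529/24.523 = 0.0112
≥5: (35 − 30.825)²/30.825 = 17.430625/30.825 = 0.5655
Sum = 10.374

10.374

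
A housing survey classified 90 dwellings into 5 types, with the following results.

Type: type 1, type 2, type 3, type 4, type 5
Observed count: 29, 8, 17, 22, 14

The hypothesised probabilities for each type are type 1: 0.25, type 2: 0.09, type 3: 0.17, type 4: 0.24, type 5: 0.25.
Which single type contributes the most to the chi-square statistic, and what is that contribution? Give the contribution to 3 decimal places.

type 5, 3.211

Expected counts E_i = n·p_i: 90×0.25 = 22.5, 90×0.09 = 8.1, 90×0.17 = 15.3, 90×0.24 = 21.6, 90×0.25 = 22.5.
χ² = (29−22.5)²/22.5 + (8−8.1)²/8.1 + (17−15.3)²/15.3 + (22−21.6)²/21.6 + (14−22.5)²/22.5
   = 1.8778 + 0.0012 + 0.1889 + 0.0074 + 3.2111
The largest term is for type 5: 3.211.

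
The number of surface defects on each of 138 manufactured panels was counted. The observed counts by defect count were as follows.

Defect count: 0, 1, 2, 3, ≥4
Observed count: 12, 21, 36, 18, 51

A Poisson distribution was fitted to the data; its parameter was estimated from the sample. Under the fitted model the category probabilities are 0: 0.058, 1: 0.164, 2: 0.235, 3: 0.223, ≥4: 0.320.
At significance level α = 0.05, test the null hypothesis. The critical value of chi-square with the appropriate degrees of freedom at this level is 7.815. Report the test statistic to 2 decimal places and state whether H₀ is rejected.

Expected counts E_i = n·p_i: 138×0.058 = 8.004, 138×0.164 = 22.632, 138×0.235 = 32.43, 138×0.223 = 30.774, 138×0.320 = 44.16.
0: (12 − 8.004)²/8.004 = 15.968016/8.004 = 1.995
1: (21 − 22.632)²/22.632 = 2.663424/22.632 = 0.118
2: (36 − 32.43)²/32.43 = 12.7449/32.43 = 0.393
3: (18 − 30.774)²/30.774 = 163.175076/30.774 = 5.302
≥4: (51 − 44.16)²/44.16 = 46.7856/44.16 = 1.059
Sum = 8.87
df = 3. Since 8.87 > 7.815, we reject H₀.

8.87; reject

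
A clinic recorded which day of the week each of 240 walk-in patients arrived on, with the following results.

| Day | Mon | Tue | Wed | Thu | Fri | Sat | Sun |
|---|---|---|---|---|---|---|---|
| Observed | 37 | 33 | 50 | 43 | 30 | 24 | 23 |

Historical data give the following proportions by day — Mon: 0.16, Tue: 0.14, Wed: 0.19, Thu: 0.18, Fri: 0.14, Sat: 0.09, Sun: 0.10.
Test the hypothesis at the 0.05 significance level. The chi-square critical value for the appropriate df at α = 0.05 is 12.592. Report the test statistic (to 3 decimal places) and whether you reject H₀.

1.181; do not reject

Expected counts E_i = n·p_i: 240×0.16 = 38.4, 240×0.14 = 33.6, 240×0.19 = 45.6, 240×0.18 = 43.2, 240×0.14 = 33.6, 240×0.09 = 21.6, 240×0.10 = 24.
χ² = (37−38.4)²/38.4 + (33−33.6)²/33.6 + (50−45.6)²/45.6 + (43−43.2)²/43.2 + (30−33.6)²/33.6 + (24−21.6)²/21.6 + (23−24)²/24
   = 0.0510 + 0.0107 + 0.4246 + 0.0009 + 0.3857 + 0.2667 + 0.0417
Sum = 1.181
df = 6. Since 1.181 < 12.592, we do not reject H₀.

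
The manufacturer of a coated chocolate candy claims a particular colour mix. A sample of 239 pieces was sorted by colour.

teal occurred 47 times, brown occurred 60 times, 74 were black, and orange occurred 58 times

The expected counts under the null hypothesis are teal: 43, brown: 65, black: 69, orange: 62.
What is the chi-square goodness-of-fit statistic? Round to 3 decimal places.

cat         O        E   (O−E)²/E
teal       47       43     0.3721
brown      60       65     0.3846
black      74       69     0.3623
orange     58       62     0.2581
Sum = 1.377

1.377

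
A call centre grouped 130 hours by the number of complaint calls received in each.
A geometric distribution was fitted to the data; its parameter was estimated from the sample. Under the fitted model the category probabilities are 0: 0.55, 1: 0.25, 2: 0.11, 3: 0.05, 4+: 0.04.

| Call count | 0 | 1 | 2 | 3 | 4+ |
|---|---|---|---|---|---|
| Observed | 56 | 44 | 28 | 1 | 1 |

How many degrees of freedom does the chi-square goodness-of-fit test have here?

3

There are k = 5 categories and 1 parameter estimated from the data, so df = 5 − 1 − 1 = 3.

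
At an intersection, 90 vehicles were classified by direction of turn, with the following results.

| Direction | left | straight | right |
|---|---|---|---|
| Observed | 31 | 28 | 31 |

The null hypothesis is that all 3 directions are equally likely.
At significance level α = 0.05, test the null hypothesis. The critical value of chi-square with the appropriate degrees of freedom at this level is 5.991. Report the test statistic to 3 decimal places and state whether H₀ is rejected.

Under H₀ each category has probability 1/3, so each expected count is 90/3 = 30.
left: (31 − 30)²/30 = 1/30 = 0.0333
straight: (28 − 30)²/30 = 4/30 = 0.1333
right: (31 − 30)²/30 = 1/30 = 0.0333
Sum = 0.200
df = 2. Since 0.200 < 5.991, we do not reject H₀.

0.200; do not reject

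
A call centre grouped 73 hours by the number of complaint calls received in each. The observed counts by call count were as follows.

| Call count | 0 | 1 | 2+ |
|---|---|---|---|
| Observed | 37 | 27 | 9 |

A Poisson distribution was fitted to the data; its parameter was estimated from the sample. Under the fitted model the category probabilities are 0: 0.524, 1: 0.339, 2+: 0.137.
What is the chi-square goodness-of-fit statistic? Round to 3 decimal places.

Expected counts E_i = n·p_i: 73×0.524 = 38.252, 73×0.339 = 24.747, 73×0.137 = 10.001.
cat         O        E   (O−E)²/E
0          37   38.252     0.0410
1          27   24.747     0.2051
2+          9   10.001     0.1002
Sum = 0.346

0.346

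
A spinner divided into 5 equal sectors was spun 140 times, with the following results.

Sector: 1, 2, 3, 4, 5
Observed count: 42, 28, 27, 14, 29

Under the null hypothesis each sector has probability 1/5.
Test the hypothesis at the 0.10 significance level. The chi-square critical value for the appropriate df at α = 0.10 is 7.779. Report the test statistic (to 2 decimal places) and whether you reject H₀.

Under H₀ each category has probability 1/5, so each expected count is 140/5 = 28.
χ² = (42−28)²/28 + (28−28)²/28 + (27−28)²/28 + (14−28)²/28 + (29−28)²/28
   = 7.000 + 0.000 + 0.036 + 7.000 + 0.036
Sum = 14.07
df = 4. Since 14.07 > 7.779, we reject H₀.

14.07; reject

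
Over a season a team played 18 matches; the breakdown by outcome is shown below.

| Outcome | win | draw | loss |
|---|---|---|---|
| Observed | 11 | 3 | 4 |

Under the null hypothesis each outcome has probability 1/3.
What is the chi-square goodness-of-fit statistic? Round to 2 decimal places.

Expected count for each of the 3 categories: 18/3 = 6.
χ² = (11−6)²/6 + (3−6)²/6 + (4−6)²/6
   = 4.167 + 1.500 + 0.667
Sum = 6.33

6.33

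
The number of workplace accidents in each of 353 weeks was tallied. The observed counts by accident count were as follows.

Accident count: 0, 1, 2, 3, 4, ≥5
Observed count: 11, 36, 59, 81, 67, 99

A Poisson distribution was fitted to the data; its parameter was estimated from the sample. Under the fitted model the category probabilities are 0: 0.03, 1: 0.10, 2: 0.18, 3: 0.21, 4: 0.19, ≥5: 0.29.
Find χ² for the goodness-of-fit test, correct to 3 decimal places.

1.102

Expected counts E_i = n·p_i: 353×0.03 = 10.59, 353×0.10 = 35.3, 353×0.18 = 63.54, 353×0.21 = 74.13, 353×0.19 = 67.07, 353×0.29 = 102.37.
χ² = (11−10.59)²/10.59 + (36−35.3)²/35.3 + (59−63.54)²/63.54 + (81−74.13)²/74.13 + (67−67.07)²/67.07 + (99−102.37)²/102.37
   = 0.0159 + 0.0139 + 0.3244 + 0.6367 + 0.0001 + 0.1109
Sum = 1.102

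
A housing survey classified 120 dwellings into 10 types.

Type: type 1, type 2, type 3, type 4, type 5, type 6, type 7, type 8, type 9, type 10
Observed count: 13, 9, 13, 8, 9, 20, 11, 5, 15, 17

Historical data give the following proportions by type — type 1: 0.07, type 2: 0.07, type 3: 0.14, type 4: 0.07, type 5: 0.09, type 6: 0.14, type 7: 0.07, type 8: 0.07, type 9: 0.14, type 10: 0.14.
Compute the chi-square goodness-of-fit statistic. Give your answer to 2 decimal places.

Expected counts E_i = n·p_i: 120×0.07 = 8.4, 120×0.07 = 8.4, 120×0.14 = 16.8, 120×0.07 = 8.4, 120×0.09 = 10.8, 120×0.14 = 16.8, 120×0.07 = 8.4, 120×0.07 = 8.4, 120×0.14 = 16.8, 120×0.14 = 16.8.
cat          O        E   (O−E)²/E
type 1      13      8.4      2.519
type 2       9      8.4      0.043
type 3      13     16.8      0.860
type 4       8      8.4      0.019
type 5       9     10.8      0.300
type 6      20     16.8      0.610
type 7      11      8.4      0.805
type 8       5      8.4      1.376
type 9      15     16.8      0.193
type 10     17     16.8      0.002
Sum = 6.73

6.73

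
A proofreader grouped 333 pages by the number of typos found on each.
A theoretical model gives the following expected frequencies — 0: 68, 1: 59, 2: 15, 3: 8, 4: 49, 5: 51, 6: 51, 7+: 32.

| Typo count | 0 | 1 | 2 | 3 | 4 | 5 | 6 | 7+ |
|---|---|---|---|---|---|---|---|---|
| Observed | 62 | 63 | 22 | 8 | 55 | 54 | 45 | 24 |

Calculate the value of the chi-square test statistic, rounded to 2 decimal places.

0: (62 − 68)²/68 = 36/68 = 0.529
1: (63 − 59)²/59 = 16/59 = 0.271
2: (22 − 15)²/15 = 49/15 = 3.267
3: (8 − 8)²/8 = 0/8 = 0.000
4: (55 − 49)²/49 = 36/49 = 0.735
5: (54 − 51)²/51 = 9/51 = 0.176
6: (45 − 51)²/51 = 36/51 = 0.706
7+: (24 − 32)²/32 = 64/32 = 2.000
Sum = 7.68

7.68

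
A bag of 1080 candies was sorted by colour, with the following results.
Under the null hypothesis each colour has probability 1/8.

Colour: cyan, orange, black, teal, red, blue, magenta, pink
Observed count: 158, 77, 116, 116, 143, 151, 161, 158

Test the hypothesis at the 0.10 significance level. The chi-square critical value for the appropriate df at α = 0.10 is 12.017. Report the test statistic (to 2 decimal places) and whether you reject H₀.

45.48; reject

Under H₀ each category has probability 1/8, so each expected count is 1080/8 = 135.
χ² = (158−135)²/135 + (77−135)²/135 + (116−135)²/135 + (116−135)²/135 + (143−135)²/135 + (151−135)²/135 + (161−135)²/135 + (158−135)²/135
   = 3.919 + 24.919 + 2.674 + 2.674 + 0.474 + 1.896 + 5.007 + 3.919
Sum = 45.48
df = 7. Since 45.48 > 12.017, we reject H₀.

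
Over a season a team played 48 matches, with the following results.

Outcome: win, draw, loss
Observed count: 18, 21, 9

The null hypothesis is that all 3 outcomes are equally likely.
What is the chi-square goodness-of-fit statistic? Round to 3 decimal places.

4.875

Under H₀ each category has probability 1/3, so each expected count is 48/3 = 16.
win: (18 − 16)²/16 = 4/16 = 0.2500
draw: (21 − 16)²/16 = 25/16 = 1.5625
loss: (9 − 16)²/16 = 49/16 = 3.0625
Sum = 4.875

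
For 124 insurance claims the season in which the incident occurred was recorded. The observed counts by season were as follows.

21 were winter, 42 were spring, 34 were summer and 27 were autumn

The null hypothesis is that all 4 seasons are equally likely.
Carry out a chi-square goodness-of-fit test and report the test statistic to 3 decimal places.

Under H₀ each category has probability 1/4, so each expected count is 124/4 = 31.
cat         O        E   (O−E)²/E
winter     21       31     3.2258
spring     42       31     3.9032
summer     34       31     0.2903
autumn     27       31     0.5161
Sum = 7.935

7.935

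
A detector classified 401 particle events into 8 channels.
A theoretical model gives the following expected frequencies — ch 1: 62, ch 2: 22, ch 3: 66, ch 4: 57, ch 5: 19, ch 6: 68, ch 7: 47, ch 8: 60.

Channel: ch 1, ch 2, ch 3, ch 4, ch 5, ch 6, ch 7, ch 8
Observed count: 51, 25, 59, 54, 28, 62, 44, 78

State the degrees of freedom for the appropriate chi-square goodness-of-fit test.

There are k = 8 categories and no parameters were estimated from the data, so df = 8 − 1 = 7.

7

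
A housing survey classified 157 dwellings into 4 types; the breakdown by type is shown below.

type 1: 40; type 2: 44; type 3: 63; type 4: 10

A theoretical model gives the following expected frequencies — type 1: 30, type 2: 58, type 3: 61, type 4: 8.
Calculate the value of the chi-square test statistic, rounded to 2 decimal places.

χ² = (40−30)²/30 + (44−58)²/58 + (63−61)²/61 + (10−8)²/8
   = 3.333 + 3.379 + 0.066 + 0.500
Sum = 7.28

7.28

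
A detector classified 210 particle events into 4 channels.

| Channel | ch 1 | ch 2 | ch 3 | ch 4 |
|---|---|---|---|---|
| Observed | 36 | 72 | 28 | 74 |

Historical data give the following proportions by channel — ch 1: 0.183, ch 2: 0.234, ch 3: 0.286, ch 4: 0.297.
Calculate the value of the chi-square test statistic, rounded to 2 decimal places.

30.07

Expected counts E_i = n·p_i: 210×0.183 = 38.43, 210×0.234 = 49.14, 210×0.286 = 60.06, 210×0.297 = 62.37.
ch 1: (36 − 38.43)²/38.43 = 5.9049/38.43 = 0.154
ch 2: (72 − 49.14)²/49.14 = 522.5796/49.14 = 10.635
ch 3: (28 − 60.06)²/60.06 = 1027.8436/60.06 = 17.114
ch 4: (74 − 62.37)²/62.37 = 135.2569/62.37 = 2.169
Sum = 30.07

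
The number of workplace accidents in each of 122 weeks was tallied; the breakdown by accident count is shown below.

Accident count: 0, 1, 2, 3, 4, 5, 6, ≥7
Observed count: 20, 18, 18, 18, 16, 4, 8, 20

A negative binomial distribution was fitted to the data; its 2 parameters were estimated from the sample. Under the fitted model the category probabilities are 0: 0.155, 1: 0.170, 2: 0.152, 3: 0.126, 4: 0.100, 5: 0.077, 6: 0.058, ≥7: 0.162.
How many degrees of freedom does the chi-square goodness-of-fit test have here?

There are k = 8 categories and 2 parameters estimated from the data, so df = 8 − 1 − 2 = 5.

5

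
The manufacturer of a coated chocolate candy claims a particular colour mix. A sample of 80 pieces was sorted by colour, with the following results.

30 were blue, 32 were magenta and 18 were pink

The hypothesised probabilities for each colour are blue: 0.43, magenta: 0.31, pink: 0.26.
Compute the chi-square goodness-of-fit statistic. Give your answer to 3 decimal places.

Expected counts E_i = n·p_i: 80×0.43 = 34.4, 80×0.31 = 24.8, 80×0.26 = 20.8.
cat          O        E   (O−E)²/E
blue        30     34.4     0.5628
magenta     32     24.8     2.0903
pink        18     20.8     0.3769
Sum = 3.030

3.030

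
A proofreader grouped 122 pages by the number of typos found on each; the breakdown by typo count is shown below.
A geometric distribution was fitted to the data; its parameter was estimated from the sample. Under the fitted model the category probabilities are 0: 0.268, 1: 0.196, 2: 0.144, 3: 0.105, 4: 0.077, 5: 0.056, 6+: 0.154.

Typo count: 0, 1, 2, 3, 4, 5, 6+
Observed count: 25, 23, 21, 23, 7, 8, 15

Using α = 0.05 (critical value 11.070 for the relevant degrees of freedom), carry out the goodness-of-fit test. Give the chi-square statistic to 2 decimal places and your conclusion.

Expected counts E_i = n·p_i: 122×0.268 = 32.696, 122×0.196 = 23.912, 122×0.144 = 17.568, 122×0.105 = 12.81, 122×0.077 = 9.394, 122×0.056 = 6.832, 122×0.154 = 18.788.
χ² = (25−32.696)²/32.696 + (23−23.912)²/23.912 + (21−17.568)²/17.568 + (23−12.81)²/12.81 + (7−9.394)²/9.394 + (8−6.832)²/6.832 + (15−18.788)²/18.788
   = 1.811 + 0.035 + 0.670 + 8.106 + 0.610 + 0.200 + 0.764
Sum = 12.20
df = 5. Since 12.20 > 11.070, we reject H₀.

12.20; reject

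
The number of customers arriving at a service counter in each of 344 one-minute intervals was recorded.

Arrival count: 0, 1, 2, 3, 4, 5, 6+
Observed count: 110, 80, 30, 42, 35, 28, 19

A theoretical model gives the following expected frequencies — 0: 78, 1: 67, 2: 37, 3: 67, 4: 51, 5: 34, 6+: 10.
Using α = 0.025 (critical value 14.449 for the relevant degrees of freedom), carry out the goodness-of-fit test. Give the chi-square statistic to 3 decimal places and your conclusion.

40.482; reject

0: (110 − 78)²/78 = 1024/78 = 13.1282
1: (80 − 67)²/67 = 169/67 = 2.5224
2: (30 − 37)²/37 = 49/37 = 1.3243
3: (42 − 67)²/67 = 625/67 = 9.3284
4: (35 − 51)²/51 = 256/51 = 5.0196
5: (28 − 34)²/34 = 36/34 = 1.0588
6+: (19 − 10)²/10 = 81/10 = 8.1000
Sum = 40.482
df = 6. Since 40.482 > 14.449, we reject H₀.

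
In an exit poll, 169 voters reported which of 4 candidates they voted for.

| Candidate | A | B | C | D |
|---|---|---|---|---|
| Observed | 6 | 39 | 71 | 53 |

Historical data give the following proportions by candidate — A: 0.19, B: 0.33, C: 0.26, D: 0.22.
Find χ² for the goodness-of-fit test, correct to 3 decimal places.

Expected counts E_i = n·p_i: 169×0.19 = 32.11, 169×0.33 = 55.77, 169×0.26 = 43.94, 169×0.22 = 37.18.
A: (6 − 32.11)²/32.11 = 681.7321/32.11 = 21.2311
B: (39 − 55.77)²/55.77 = 281.2329/55.77 = 5.0427
C: (71 − 43.94)²/43.94 = 732.2436/43.94 = 16.6646
D: (53 − 37.18)²/37.18 = 250.2724/37.18 = 6.7314
Sum = 49.670

49.670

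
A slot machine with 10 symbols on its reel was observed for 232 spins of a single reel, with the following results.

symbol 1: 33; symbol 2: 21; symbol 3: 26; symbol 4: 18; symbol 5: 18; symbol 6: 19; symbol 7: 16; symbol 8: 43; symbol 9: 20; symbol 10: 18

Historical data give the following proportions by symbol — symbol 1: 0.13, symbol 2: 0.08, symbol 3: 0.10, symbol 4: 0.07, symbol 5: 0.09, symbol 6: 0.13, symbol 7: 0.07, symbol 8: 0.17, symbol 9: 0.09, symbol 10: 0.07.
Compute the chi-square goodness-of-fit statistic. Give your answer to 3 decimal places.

6.196

Expected counts E_i = n·p_i: 232×0.13 = 30.16, 232×0.08 = 18.56, 232×0.10 = 23.2, 232×0.07 = 16.24, 232×0.09 = 20.88, 232×0.13 = 30.16, 232×0.07 = 16.24, 232×0.17 = 39.44, 232×0.09 = 20.88, 232×0.07 = 16.24.
symbol 1: (33 − 30.16)²/30.16 = 8.0656/30.16 = 0.2674
symbol 2: (21 − 18.56)²/18.56 = 5.9536/18.56 = 0.3208
symbol 3: (26 − 23.2)²/23.2 = 7.84/23.2 = 0.3379
symbol 4: (18 − 16.24)²/16.24 = 3.0976/16.24 = 0.1907
symbol 5: (18 − 20.88)²/20.88 = 8.2944/20.88 = 0.3972
symbol 6: (19 − 30.16)²/30.16 = 124.5456/30.16 = 4.1295
symbol 7: (16 − 16.24)²/16.24 = 0.0576/16.24 = 0.0035
symbol 8: (43 − 39.44)²/39.44 = 12.6736/39.44 = 0.3213
symbol 9: (20 − 20.88)²/20.88 = 0.7744/20.88 = 0.0371
symbol 10: (18 − 16.24)²/16.24 = 3.0976/16.24 = 0.1907
Sum = 6.196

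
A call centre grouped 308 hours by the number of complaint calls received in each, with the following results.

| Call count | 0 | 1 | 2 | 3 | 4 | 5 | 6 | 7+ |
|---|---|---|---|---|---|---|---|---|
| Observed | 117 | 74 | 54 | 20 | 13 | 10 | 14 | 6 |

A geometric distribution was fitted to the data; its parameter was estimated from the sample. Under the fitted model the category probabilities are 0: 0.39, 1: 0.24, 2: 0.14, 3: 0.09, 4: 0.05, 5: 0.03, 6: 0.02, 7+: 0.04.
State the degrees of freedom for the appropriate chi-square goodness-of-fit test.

6

There are k = 8 categories and 1 parameter estimated from the data, so df = 8 − 1 − 1 = 6.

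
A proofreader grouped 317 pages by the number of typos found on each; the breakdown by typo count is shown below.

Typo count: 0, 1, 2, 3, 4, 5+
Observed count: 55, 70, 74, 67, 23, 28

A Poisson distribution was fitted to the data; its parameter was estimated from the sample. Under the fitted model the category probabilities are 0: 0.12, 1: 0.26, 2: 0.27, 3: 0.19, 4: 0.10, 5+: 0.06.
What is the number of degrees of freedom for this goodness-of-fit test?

There are k = 6 categories and 1 parameter estimated from the data, so df = 6 − 1 − 1 = 4.

4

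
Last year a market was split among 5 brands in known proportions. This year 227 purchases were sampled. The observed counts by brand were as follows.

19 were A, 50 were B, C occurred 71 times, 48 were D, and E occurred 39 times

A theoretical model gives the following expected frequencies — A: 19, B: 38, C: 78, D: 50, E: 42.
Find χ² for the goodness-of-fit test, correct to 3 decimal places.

χ² = (19−19)²/19 + (50−38)²/38 + (71−78)²/78 + (48−50)²/50 + (39−42)²/42
   = 0.0000 + 3.7895 + 0.6282 + 0.0800 + 0.2143
Sum = 4.712

4.712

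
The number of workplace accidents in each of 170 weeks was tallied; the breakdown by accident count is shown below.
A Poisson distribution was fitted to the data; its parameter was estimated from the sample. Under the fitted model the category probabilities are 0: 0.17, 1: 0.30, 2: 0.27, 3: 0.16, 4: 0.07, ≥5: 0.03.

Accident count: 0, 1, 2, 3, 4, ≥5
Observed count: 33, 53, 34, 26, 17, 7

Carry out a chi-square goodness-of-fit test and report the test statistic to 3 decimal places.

6.692

Expected counts E_i = n·p_i: 170×0.17 = 28.9, 170×0.30 = 51, 170×0.27 = 45.9, 170×0.16 = 27.2, 170×0.07 = 11.9, 170×0.03 = 5.1.
χ² = (33−28.9)²/28.9 + (53−51)²/51 + (34−45.9)²/45.9 + (26−27.2)²/27.2 + (17−11.9)²/11.9 + (7−5.1)²/5.1
   = 0.5817 + 0.0784 + 3.0852 + 0.0529 + 2.1857 + 0.7078
Sum = 6.692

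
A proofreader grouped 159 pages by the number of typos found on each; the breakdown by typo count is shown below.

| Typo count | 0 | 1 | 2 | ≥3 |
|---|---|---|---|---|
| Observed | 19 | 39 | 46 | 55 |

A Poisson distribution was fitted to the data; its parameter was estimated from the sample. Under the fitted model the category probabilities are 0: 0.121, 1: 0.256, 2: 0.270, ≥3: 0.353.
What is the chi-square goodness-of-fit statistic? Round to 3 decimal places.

Expected counts E_i = n·p_i: 159×0.121 = 19.239, 159×0.256 = 40.704, 159×0.270 = 42.93, 159×0.353 = 56.127.
cat         O        E   (O−E)²/E
0          19   19.239     0.0030
1          39   40.704     0.0713
2          46    42.93     0.2195
≥3         55   56.127     0.0226
Sum = 0.316

0.316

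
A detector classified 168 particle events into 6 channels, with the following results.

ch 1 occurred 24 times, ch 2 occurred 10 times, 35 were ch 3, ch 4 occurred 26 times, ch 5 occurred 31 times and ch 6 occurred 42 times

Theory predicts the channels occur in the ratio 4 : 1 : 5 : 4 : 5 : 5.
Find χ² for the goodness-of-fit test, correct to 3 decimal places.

3.857

Ratio total = 24. Expected counts: 168×4/24 = 28, 168×1/24 = 7, 168×5/24 = 35, 168×4/24 = 28, 168×5/24 = 35, 168×5/24 = 35.
χ² = (24−28)²/28 + (10−7)²/7 + (35−35)²/35 + (26−28)²/28 + (31−35)²/35 + (42−35)²/35
   = 0.5714 + 1.2857 + 0.0000 + 0.1429 + 0.4571 + 1.4000
Sum = 3.857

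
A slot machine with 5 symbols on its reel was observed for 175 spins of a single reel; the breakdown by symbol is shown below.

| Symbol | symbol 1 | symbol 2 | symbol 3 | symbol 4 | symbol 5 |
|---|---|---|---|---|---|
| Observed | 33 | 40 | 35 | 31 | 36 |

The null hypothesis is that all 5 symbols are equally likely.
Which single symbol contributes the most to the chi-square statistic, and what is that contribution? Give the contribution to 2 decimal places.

Under H₀ each category has probability 1/5, so each expected count is 175/5 = 35.
cat           O        E   (O−E)²/E
symbol 1     33       35      0.114
symbol 2     40       35      0.714
symbol 3     35       35      0.000
symbol 4     31       35      0.457
symbol 5     36       35      0.029
The largest term is for symbol 2: 0.71.

symbol 2, 0.71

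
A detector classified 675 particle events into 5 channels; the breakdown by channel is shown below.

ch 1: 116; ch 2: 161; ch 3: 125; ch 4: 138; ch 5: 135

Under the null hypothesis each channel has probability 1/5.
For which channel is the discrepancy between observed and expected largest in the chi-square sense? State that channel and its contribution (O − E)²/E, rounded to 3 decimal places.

Under H₀ each category has probability 1/5, so each expected count is 675/5 = 135.
cat         O        E   (O−E)²/E
ch 1      116      135     2.6741
ch 2      161      135     5.0074
ch 3      125      135     0.7407
ch 4      138      135     0.0667
ch 5      135      135     0.0000
The largest term is for ch 2: 5.007.

ch 2, 5.007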